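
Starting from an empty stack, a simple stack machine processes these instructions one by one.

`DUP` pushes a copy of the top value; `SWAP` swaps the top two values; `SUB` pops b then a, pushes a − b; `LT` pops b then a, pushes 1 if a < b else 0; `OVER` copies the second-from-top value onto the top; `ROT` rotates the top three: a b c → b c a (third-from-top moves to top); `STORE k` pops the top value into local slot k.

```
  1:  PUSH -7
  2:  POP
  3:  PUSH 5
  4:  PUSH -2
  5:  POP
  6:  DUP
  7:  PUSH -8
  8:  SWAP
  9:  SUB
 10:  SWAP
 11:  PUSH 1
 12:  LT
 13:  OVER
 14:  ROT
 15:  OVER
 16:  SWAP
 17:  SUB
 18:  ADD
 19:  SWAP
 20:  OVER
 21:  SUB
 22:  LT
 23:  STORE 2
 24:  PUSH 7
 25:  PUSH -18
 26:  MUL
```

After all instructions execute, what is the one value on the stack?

PUSH -7   -7
POP       (empty)
PUSH 5    5
PUSH -2   5 -2
POP       5
DUP       5 5
PUSH -8   5 5 -8
SWAP      5 -8 5
SUB       5 -13
SWAP      -13 5
PUSH 1    -13 5 1
LT        -13 0
OVER      -13 0 -13
ROT       0 -13 -13
OVER      0 -13 -13 -13
SWAP      0 -13 -13 -13
SUB       0 -13 0
ADD       0 -13
SWAP      -13 0
OVER      -13 0 -13
SUB       -13 13
LT        1
STORE 2   (empty)
PUSH 7    7
PUSH -18  7 -18
MUL       -126

-126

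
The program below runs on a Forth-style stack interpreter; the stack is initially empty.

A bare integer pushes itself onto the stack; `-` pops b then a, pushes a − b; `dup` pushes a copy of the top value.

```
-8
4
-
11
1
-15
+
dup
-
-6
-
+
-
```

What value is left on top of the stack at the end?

-29

-8  → [-8]
4   → [-8, 4]
-   → [-12]
11  → [-12, 11]
1   → [-12, 11, 1]
-15 → [-12, 11, 1, -15]
+   → [-12, 11, -14]
dup → [-12, 11, -14, -14]
-   → [-12, 11, 0]
-6  → [-12, 11, 0, -6]
-   → [-12, 11, 6]
+   → [-12, 17]
-   → [-29]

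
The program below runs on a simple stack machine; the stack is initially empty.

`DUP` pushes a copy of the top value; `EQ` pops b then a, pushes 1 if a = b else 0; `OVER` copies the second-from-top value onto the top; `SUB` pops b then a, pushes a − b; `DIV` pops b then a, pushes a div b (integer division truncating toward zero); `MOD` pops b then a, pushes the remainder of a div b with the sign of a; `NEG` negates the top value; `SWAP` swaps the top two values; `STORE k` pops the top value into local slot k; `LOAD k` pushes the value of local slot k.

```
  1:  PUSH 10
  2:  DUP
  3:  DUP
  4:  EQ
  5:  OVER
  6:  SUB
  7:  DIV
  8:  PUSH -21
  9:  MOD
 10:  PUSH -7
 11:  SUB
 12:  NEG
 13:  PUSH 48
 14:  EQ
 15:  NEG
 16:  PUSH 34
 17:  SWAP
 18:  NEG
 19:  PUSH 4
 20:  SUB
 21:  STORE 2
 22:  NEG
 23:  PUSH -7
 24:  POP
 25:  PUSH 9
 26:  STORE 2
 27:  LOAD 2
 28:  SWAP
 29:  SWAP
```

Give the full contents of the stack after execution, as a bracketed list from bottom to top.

PUSH 10   10
DUP       10 10
DUP       10 10 10
EQ        10 1
OVER      10 1 10
SUB       10 -9
DIV       -1
PUSH -21  -1 -21
MOD       -1
PUSH -7   -1 -7
SUB       6
NEG       -6
PUSH 48   -6 48
EQ        0
NEG       0
PUSH 34   0 34
SWAP      34 0
NEG       34 0
PUSH 4    34 0 4
SUB       34 -4
STORE 2   34
NEG       -34
PUSH -7   -34 -7
POP       -34
PUSH 9    -34 9
STORE 2   -34
LOAD 2    -34 9
SWAP      9 -34
SWAP      -34 9

[-34, 9]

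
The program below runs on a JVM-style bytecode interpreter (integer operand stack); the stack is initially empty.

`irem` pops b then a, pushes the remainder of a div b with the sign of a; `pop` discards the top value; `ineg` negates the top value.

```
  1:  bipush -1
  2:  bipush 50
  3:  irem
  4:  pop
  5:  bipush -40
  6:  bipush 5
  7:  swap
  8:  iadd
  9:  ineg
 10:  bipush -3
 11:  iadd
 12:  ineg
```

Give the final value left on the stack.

bipush -1  → -1
bipush 50  → -1 50
irem       → -1
pop        → (empty)
bipush -40 → -40
bipush 5   → -40 5
swap       → 5 -40
iadd       → -35
ineg       → 35
bipush -3  → 35 -3
iadd       → 32
ineg       → -32

-32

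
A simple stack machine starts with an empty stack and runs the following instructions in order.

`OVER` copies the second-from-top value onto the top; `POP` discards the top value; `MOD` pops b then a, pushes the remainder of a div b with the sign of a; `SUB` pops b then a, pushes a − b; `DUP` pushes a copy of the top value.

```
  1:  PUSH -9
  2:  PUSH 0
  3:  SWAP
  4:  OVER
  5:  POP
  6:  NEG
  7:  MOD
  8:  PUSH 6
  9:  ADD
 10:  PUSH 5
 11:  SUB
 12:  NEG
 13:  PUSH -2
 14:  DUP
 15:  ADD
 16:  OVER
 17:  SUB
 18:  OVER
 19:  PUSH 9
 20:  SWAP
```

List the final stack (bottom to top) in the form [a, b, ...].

[-1, -3, 9, -1]

PUSH -9 → [-9]
PUSH 0  → [-9, 0]
SWAP    → [0, -9]
OVER    → [0, -9, 0]
POP     → [0, -9]
NEG     → [0, 9]
MOD     → [0]
PUSH 6  → [0, 6]
ADD     → [6]
PUSH 5  → [6, 5]
SUB     → [1]
NEG     → [-1]
PUSH -2 → [-1, -2]
DUP     → [-1, -2, -2]
ADD     → [-1, -4]
OVER    → [-1, -4, -1]
SUB     → [-1, -3]
OVER    → [-1, -3, -1]
PUSH 9  → [-1, -3, -1, 9]
SWAP    → [-1, -3, 9, -1]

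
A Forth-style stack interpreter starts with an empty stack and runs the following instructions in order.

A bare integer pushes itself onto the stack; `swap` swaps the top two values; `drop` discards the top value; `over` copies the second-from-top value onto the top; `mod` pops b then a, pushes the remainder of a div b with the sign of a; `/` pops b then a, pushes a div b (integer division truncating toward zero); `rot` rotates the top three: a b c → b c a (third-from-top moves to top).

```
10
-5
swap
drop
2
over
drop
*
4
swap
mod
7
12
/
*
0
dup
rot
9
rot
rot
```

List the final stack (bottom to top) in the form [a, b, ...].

[0, 9, 0, 0]

10   -> 10
-5   -> 10 -5
swap -> -5 10
drop -> -5
2    -> -5 2
over -> -5 2 -5
drop -> -5 2
*    -> -10
4    -> -10 4
swap -> 4 -10
mod  -> 4
7    -> 4 7
12   -> 4 7 12
/    -> 4 0
*    -> 0
0    -> 0 0
dup  -> 0 0 0
rot  -> 0 0 0
9    -> 0 0 0 9
rot  -> 0 0 9 0
rot  -> 0 9 0 0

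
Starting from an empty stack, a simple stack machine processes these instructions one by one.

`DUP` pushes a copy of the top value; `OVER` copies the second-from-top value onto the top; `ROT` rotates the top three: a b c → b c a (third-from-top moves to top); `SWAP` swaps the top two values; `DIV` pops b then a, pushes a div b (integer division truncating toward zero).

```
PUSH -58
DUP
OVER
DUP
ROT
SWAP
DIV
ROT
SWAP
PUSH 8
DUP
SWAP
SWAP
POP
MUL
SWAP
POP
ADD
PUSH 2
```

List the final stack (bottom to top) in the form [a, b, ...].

[-50, 2]

PUSH -58 : [-58]
DUP      : [-58, -58]
OVER     : [-58, -58, -58]
DUP      : [-58, -58, -58, -58]
ROT      : [-58, -58, -58, -58]
SWAP     : [-58, -58, -58, -58]
DIV      : [-58, -58, 1]
ROT      : [-58, 1, -58]
SWAP     : [-58, -58, 1]
PUSH 8   : [-58, -58, 1, 8]
DUP      : [-58, -58, 1, 8, 8]
SWAP     : [-58, -58, 1, 8, 8]
SWAP     : [-58, -58, 1, 8, 8]
POP      : [-58, -58, 1, 8]
MUL      : [-58, -58, 8]
SWAP     : [-58, 8, -58]
POP      : [-58, 8]
ADD      : [-50]
PUSH 2   : [-50, 2]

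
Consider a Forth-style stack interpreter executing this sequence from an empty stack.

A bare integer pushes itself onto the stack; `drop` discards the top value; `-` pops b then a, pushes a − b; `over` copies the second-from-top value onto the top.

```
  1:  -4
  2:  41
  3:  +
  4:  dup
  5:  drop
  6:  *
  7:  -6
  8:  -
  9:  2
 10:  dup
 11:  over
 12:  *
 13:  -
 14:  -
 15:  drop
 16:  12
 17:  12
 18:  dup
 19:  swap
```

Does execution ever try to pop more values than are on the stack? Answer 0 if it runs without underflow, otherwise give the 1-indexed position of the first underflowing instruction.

-4   : [-4]
41   : [-4, 41]
+    : [37]
dup  : [37, 37]
drop : [37]
*  — needs 2 operands, stack has 1 → underflow

6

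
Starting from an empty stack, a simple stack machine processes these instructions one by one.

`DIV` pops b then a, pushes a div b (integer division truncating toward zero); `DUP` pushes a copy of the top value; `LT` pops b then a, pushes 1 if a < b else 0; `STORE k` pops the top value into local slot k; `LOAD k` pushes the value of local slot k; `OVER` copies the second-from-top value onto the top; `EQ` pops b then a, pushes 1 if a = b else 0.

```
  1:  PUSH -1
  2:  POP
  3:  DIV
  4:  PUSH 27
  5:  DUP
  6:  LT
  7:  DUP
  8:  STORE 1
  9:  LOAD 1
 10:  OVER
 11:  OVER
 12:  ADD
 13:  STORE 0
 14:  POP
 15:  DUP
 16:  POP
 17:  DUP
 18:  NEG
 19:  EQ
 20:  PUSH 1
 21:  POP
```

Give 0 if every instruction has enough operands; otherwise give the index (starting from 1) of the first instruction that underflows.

PUSH -1 : -1
POP     : (empty)
DIV  — needs 2 operands, stack has 0 → underflow

3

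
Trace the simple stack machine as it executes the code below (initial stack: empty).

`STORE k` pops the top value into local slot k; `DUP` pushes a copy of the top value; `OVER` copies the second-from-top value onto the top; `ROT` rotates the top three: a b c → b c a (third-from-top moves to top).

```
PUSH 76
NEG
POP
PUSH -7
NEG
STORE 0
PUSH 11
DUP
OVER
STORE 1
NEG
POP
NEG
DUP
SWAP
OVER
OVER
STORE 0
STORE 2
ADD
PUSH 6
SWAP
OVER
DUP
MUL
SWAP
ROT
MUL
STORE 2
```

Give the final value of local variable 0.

PUSH 76 → [76]
NEG     → [-76]
POP     → []
PUSH -7 → [-7]
NEG     → [7]
STORE 0 → []
PUSH 11 → [11]
DUP     → [11, 11]
OVER    → [11, 11, 11]
STORE 1 → [11, 11]
NEG     → [11, -11]
POP     → [11]
NEG     → [-11]
DUP     → [-11, -11]
SWAP    → [-11, -11]
OVER    → [-11, -11, -11]
OVER    → [-11, -11, -11, -11]
STORE 0 → [-11, -11, -11]
STORE 2 → [-11, -11]
ADD     → [-22]
PUSH 6  → [-22, 6]
SWAP    → [6, -22]
OVER    → [6, -22, 6]
DUP     → [6, -22, 6, 6]
MUL     → [6, -22, 36]
SWAP    → [6, 36, -22]
ROT     → [36, -22, 6]
MUL     → [36, -132]
STORE 2 → [36]

-11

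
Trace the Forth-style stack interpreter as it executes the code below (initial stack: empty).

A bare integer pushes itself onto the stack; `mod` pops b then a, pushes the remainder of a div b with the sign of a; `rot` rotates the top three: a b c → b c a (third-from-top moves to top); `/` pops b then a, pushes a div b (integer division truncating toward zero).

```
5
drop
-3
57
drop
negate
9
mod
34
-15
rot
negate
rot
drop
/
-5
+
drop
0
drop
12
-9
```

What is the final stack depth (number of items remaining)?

5      → 5
drop   → (empty)
-3     → -3
57     → -3 57
drop   → -3
negate → 3
9      → 3 9
mod    → 3
34     → 3 34
-15    → 3 34 -15
rot    → 34 -15 3
negate → 34 -15 -3
rot    → -15 -3 34
drop   → -15 -3
/      → 5
-5     → 5 -5
+      → 0
drop   → (empty)
0      → 0
drop   → (empty)
12     → 12
-9     → 12 -9

2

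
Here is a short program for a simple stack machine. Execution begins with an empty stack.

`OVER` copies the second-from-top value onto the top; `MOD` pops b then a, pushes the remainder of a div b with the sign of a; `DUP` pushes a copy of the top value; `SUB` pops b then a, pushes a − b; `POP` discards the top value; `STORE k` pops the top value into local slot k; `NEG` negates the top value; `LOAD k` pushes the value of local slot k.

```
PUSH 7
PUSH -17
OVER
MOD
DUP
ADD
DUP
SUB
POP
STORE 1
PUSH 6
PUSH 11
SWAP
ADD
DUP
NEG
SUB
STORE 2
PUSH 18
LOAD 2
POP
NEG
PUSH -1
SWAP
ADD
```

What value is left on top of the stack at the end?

-19

PUSH 7   -> 7
PUSH -17 -> 7 -17
OVER     -> 7 -17 7
MOD      -> 7 -3
DUP      -> 7 -3 -3
ADD      -> 7 -6
DUP      -> 7 -6 -6
SUB      -> 7 0
POP      -> 7
STORE 1  -> (empty)
PUSH 6   -> 6
PUSH 11  -> 6 11
SWAP     -> 11 6
ADD      -> 17
DUP      -> 17 17
NEG      -> 17 -17
SUB      -> 34
STORE 2  -> (empty)
PUSH 18  -> 18
LOAD 2   -> 18 34
POP      -> 18
NEG      -> -18
PUSH -1  -> -18 -1
SWAP     -> -1 -18
ADD      -> -19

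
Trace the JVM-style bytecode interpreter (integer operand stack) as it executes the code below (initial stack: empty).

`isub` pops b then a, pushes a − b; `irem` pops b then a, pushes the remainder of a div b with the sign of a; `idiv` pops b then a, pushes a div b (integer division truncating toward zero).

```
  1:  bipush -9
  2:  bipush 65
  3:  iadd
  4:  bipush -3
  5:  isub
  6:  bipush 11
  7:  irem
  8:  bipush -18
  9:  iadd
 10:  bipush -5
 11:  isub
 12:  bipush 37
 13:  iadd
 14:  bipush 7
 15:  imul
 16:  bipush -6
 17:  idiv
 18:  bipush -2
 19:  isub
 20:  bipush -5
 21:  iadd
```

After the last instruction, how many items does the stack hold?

1

bipush -9  -> -9
bipush 65  -> -9 65
iadd       -> 56
bipush -3  -> 56 -3
isub       -> 59
bipush 11  -> 59 11
irem       -> 4
bipush -18 -> 4 -18
iadd       -> -14
bipush -5  -> -14 -5
isub       -> -9
bipush 37  -> -9 37
iadd       -> 28
bipush 7   -> 28 7
imul       -> 196
bipush -6  -> 196 -6
idiv       -> -32
bipush -2  -> -32 -2
isub       -> -30
bipush -5  -> -30 -5
iadd       -> -35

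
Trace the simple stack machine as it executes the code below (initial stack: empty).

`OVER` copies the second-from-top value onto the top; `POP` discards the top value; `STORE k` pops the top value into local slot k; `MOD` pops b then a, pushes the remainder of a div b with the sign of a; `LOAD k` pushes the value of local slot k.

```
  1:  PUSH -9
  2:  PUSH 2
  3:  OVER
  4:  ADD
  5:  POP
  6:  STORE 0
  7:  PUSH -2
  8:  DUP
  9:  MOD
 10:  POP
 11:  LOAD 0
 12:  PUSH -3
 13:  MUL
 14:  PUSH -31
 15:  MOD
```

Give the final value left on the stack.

27

PUSH -9  -> [-9]
PUSH 2   -> [-9, 2]
OVER     -> [-9, 2, -9]
ADD      -> [-9, -7]
POP      -> [-9]
STORE 0  -> []
PUSH -2  -> [-2]
DUP      -> [-2, -2]
MOD      -> [0]
POP      -> []
LOAD 0   -> [-9]
PUSH -3  -> [-9, -3]
MUL      -> [27]
PUSH -31 -> [27, -31]
MOD      -> [27]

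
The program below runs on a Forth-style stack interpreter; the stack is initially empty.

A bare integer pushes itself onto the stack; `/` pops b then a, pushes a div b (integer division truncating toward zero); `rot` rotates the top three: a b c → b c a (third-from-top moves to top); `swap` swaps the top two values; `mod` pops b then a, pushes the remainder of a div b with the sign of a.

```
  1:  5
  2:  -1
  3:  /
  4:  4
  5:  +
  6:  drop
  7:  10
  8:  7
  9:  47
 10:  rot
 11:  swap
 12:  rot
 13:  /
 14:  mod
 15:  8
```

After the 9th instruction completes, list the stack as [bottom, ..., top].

5    -> [5]
-1   -> [5, -1]
/    -> [-5]
4    -> [-5, 4]
+    -> [-1]
drop -> []
10   -> [10]
7    -> [10, 7]
47   -> [10, 7, 47]

[10, 7, 47]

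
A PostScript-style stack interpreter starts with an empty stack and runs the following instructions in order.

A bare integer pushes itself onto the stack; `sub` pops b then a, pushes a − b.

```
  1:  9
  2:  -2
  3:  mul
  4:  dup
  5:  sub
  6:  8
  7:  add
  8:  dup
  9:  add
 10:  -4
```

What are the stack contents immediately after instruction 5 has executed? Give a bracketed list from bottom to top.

9   → [9]
-2  → [9, -2]
mul → [-18]
dup → [-18, -18]
sub → [0]

[0]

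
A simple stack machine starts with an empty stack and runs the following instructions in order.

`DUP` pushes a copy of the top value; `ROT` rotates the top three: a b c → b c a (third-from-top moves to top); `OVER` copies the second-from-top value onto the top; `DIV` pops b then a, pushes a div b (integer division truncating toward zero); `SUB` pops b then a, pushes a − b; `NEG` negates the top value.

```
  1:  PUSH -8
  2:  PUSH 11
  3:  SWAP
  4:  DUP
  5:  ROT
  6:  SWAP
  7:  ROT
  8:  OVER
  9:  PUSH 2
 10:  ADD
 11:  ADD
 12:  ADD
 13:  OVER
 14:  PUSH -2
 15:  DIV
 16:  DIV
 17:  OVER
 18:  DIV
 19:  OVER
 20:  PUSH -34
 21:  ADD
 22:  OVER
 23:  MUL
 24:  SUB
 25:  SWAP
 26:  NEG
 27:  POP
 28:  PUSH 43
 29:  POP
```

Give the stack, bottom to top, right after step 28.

[0, 43]

PUSH -8  → -8
PUSH 11  → -8 11
SWAP     → 11 -8
DUP      → 11 -8 -8
ROT      → -8 -8 11
SWAP     → -8 11 -8
ROT      → 11 -8 -8
OVER     → 11 -8 -8 -8
PUSH 2   → 11 -8 -8 -8 2
ADD      → 11 -8 -8 -6
ADD      → 11 -8 -14
ADD      → 11 -22
OVER     → 11 -22 11
PUSH -2  → 11 -22 11 -2
DIV      → 11 -22 -5
DIV      → 11 4
OVER     → 11 4 11
DIV      → 11 0
OVER     → 11 0 11
PUSH -34 → 11 0 11 -34
ADD      → 11 0 -23
OVER     → 11 0 -23 0
MUL      → 11 0 0
SUB      → 11 0
SWAP     → 0 11
NEG      → 0 -11
POP      → 0
PUSH 43  → 0 43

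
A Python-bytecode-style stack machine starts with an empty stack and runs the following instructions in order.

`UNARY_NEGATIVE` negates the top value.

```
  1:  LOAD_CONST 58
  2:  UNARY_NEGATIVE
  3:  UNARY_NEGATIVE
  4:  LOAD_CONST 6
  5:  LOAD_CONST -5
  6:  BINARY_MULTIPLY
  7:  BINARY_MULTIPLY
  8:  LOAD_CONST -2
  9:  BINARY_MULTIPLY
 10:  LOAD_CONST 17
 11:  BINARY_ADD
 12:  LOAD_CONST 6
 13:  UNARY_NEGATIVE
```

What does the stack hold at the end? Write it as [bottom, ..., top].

[3497, -6]

LOAD_CONST 58   : [58]
UNARY_NEGATIVE  : [-58]
UNARY_NEGATIVE  : [58]
LOAD_CONST 6    : [58, 6]
LOAD_CONST -5   : [58, 6, -5]
BINARY_MULTIPLY : [58, -30]
BINARY_MULTIPLY : [-1740]
LOAD_CONST -2   : [-1740, -2]
BINARY_MULTIPLY : [3480]
LOAD_CONST 17   : [3480, 17]
BINARY_ADD      : [3497]
LOAD_CONST 6    : [3497, 6]
UNARY_NEGATIVE  : [3497, -6]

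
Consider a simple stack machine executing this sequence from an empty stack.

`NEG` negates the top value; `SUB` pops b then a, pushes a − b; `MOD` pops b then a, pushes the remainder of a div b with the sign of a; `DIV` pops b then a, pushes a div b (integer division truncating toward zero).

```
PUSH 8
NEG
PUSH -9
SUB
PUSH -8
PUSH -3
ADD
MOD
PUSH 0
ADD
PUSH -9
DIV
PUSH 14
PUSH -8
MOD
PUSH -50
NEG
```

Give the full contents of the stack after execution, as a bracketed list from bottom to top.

[0, 6, 50]

PUSH 8   -> [8]
NEG      -> [-8]
PUSH -9  -> [-8, -9]
SUB      -> [1]
PUSH -8  -> [1, -8]
PUSH -3  -> [1, -8, -3]
ADD      -> [1, -11]
MOD      -> [1]
PUSH 0   -> [1, 0]
ADD      -> [1]
PUSH -9  -> [1, -9]
DIV      -> [0]
PUSH 14  -> [0, 14]
PUSH -8  -> [0, 14, -8]
MOD      -> [0, 6]
PUSH -50 -> [0, 6, -50]
NEG      -> [0, 6, 50]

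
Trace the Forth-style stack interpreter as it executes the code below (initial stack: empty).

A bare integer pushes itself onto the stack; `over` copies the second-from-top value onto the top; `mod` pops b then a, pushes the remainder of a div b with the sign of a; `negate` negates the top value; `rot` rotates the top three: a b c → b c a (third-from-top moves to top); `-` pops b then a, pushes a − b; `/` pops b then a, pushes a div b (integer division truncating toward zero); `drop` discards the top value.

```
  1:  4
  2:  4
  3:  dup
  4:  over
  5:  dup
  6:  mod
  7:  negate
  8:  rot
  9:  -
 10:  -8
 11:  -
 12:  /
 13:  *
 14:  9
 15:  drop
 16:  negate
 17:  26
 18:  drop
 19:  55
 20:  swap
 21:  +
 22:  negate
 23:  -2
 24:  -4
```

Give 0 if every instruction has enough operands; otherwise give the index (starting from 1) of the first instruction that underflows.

0

4      : [4]
4      : [4, 4]
dup    : [4, 4, 4]
over   : [4, 4, 4, 4]
dup    : [4, 4, 4, 4, 4]
mod    : [4, 4, 4, 0]
negate : [4, 4, 4, 0]
rot    : [4, 4, 0, 4]
-      : [4, 4, -4]
-8     : [4, 4, -4, -8]
-      : [4, 4, 4]
/      : [4, 1]
*      : [4]
9      : [4, 9]
drop   : [4]
negate : [-4]
26     : [-4, 26]
drop   : [-4]
55     : [-4, 55]
swap   : [55, -4]
+      : [51]
negate : [-51]
-2     : [-51, -2]
-4     : [-51, -2, -4]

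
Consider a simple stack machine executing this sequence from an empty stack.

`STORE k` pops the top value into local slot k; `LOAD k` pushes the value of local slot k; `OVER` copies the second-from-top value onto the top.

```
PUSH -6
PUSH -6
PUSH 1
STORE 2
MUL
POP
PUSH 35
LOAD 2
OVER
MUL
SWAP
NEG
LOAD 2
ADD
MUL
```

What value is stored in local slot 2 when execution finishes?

PUSH -6  [-6]
PUSH -6  [-6, -6]
PUSH 1   [-6, -6, 1]
STORE 2  [-6, -6]
MUL      [36]
POP      []
PUSH 35  [35]
LOAD 2   [35, 1]
OVER     [35, 1, 35]
MUL      [35, 35]
SWAP     [35, 35]
NEG      [35, -35]
LOAD 2   [35, -35, 1]
ADD      [35, -34]
MUL      [-1190]

1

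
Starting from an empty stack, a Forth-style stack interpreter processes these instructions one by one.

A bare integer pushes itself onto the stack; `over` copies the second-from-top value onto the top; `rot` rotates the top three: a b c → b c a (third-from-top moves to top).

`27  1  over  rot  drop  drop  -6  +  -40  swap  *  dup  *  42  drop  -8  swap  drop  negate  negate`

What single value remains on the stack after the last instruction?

-8

27     → 27
1      → 27 1
over   → 27 1 27
rot    → 1 27 27
drop   → 1 27
drop   → 1
-6     → 1 -6
+      → -5
-40    → -5 -40
swap   → -40 -5
*      → 200
dup    → 200 200
*      → 40000
42     → 40000 42
drop   → 40000
-8     → 40000 -8
swap   → -8 40000
drop   → -8
negate → 8
negate → -8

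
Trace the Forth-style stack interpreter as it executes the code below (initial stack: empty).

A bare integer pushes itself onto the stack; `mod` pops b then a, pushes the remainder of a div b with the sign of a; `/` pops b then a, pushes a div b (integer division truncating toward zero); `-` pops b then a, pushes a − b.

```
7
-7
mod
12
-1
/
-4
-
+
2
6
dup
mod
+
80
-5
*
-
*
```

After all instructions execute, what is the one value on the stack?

7   -> 7
-7  -> 7 -7
mod -> 0
12  -> 0 12
-1  -> 0 12 -1
/   -> 0 -12
-4  -> 0 -12 -4
-   -> 0 -8
+   -> -8
2   -> -8 2
6   -> -8 2 6
dup -> -8 2 6 6
mod -> -8 2 0
+   -> -8 2
80  -> -8 2 80
-5  -> -8 2 80 -5
*   -> -8 2 -400
-   -> -8 402
*   -> -3216

-3216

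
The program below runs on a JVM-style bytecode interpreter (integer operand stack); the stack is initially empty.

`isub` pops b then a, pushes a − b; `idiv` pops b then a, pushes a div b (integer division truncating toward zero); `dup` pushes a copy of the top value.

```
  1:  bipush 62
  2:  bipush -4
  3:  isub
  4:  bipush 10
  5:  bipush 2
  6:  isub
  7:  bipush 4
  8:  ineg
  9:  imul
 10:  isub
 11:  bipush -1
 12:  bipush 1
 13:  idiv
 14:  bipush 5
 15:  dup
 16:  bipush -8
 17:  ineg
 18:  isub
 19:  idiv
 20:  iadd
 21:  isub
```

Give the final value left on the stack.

100

bipush 62  [62]
bipush -4  [62, -4]
isub       [66]
bipush 10  [66, 10]
bipush 2   [66, 10, 2]
isub       [66, 8]
bipush 4   [66, 8, 4]
ineg       [66, 8, -4]
imul       [66, -32]
isub       [98]
bipush -1  [98, -1]
bipush 1   [98, -1, 1]
idiv       [98, -1]
bipush 5   [98, -1, 5]
dup        [98, -1, 5, 5]
bipush -8  [98, -1, 5, 5, -8]
ineg       [98, -1, 5, 5, 8]
isub       [98, -1, 5, -3]
idiv       [98, -1, -1]
iadd       [98, -2]
isub       [100]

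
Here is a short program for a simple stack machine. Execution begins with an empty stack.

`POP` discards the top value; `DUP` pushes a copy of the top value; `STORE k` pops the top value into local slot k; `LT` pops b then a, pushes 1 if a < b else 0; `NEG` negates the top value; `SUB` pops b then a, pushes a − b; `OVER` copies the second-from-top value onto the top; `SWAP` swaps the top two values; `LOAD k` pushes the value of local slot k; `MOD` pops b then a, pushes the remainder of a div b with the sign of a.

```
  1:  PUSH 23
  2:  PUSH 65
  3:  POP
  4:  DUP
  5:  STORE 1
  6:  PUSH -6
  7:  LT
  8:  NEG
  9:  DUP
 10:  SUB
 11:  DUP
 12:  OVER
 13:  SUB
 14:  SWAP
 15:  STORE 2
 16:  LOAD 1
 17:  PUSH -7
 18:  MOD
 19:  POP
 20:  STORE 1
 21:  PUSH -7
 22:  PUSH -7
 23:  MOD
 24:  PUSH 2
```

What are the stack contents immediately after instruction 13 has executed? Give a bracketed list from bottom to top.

PUSH 23 -> [23]
PUSH 65 -> [23, 65]
POP     -> [23]
DUP     -> [23, 23]
STORE 1 -> [23]
PUSH -6 -> [23, -6]
LT      -> [0]
NEG     -> [0]
DUP     -> [0, 0]
SUB     -> [0]
DUP     -> [0, 0]
OVER    -> [0, 0, 0]
SUB     -> [0, 0]

[0, 0]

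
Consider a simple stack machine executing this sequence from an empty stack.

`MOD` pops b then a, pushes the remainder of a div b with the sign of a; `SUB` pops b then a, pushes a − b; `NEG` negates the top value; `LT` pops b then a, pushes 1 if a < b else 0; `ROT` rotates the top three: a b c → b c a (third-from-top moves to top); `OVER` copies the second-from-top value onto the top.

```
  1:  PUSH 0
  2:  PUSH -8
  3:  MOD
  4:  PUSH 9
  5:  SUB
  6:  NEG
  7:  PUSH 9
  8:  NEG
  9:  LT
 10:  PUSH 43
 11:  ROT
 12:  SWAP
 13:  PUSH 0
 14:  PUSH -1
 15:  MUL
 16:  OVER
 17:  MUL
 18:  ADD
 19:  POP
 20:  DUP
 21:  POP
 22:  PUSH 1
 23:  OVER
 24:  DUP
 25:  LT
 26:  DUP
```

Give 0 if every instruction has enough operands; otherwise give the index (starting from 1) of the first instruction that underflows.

PUSH 0   0
PUSH -8  0 -8
MOD      0
PUSH 9   0 9
SUB      -9
NEG      9
PUSH 9   9 9
NEG      9 -9
LT       0
PUSH 43  0 43
ROT  — needs 3 operands, stack has 2 → underflow

11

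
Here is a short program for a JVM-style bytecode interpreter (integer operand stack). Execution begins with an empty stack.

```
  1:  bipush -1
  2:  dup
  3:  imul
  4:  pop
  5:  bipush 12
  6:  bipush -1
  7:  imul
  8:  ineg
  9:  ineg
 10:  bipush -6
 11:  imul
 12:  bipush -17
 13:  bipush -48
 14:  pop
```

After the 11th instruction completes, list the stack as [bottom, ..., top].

[72]

bipush -1  -1
dup        -1 -1
imul       1
pop        (empty)
bipush 12  12
bipush -1  12 -1
imul       -12
ineg       12
ineg       -12
bipush -6  -12 -6
imul       72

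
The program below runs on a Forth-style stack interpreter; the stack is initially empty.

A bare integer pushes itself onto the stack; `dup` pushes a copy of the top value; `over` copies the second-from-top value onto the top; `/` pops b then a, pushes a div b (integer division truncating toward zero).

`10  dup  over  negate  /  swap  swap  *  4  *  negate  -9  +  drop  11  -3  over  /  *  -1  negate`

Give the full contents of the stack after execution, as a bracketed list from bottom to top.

10     : 10
dup    : 10 10
over   : 10 10 10
negate : 10 10 -10
/      : 10 -1
swap   : -1 10
swap   : 10 -1
*      : -10
4      : -10 4
*      : -40
negate : 40
-9     : 40 -9
+      : 31
drop   : (empty)
11     : 11
-3     : 11 -3
over   : 11 -3 11
/      : 11 0
*      : 0
-1     : 0 -1
negate : 0 1

[0, 1]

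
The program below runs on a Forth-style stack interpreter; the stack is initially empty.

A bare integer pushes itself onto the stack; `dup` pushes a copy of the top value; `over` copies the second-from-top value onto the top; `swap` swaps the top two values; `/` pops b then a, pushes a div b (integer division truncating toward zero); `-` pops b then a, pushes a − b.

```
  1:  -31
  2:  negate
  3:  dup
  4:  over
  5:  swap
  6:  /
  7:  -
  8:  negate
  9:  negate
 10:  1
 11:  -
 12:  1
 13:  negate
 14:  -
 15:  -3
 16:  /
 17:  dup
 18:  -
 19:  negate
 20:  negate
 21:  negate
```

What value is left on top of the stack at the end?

0

-31     -31
negate  31
dup     31 31
over    31 31 31
swap    31 31 31
/       31 1
-       30
negate  -30
negate  30
1       30 1
-       29
1       29 1
negate  29 -1
-       30
-3      30 -3
/       -10
dup     -10 -10
-       0
negate  0
negate  0
negate  0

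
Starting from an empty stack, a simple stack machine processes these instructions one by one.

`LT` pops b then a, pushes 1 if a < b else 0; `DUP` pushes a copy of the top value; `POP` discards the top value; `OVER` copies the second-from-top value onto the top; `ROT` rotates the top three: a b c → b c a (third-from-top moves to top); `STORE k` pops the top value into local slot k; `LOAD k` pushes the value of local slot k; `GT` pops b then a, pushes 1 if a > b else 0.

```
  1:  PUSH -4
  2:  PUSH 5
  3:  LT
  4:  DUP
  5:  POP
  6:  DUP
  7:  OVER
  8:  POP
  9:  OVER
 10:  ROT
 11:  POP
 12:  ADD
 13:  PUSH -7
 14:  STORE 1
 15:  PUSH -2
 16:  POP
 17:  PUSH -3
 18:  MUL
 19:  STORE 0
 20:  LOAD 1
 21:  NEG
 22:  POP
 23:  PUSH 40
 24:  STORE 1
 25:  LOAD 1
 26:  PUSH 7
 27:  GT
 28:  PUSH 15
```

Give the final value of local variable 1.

40

PUSH -4  [-4]
PUSH 5   [-4, 5]
LT       [1]
DUP      [1, 1]
POP      [1]
DUP      [1, 1]
OVER     [1, 1, 1]
POP      [1, 1]
OVER     [1, 1, 1]
ROT      [1, 1, 1]
POP      [1, 1]
ADD      [2]
PUSH -7  [2, -7]
STORE 1  [2]
PUSH -2  [2, -2]
POP      [2]
PUSH -3  [2, -3]
MUL      [-6]
STORE 0  []
LOAD 1   [-7]
NEG      [7]
POP      []
PUSH 40  [40]
STORE 1  []
LOAD 1   [40]
PUSH 7   [40, 7]
GT       [1]
PUSH 15  [1, 15]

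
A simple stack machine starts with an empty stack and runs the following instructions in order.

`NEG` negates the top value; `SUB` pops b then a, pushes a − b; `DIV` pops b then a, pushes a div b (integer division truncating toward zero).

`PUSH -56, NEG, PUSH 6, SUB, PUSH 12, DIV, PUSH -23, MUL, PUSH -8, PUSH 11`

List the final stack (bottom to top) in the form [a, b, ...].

PUSH -56 → -56
NEG      → 56
PUSH 6   → 56 6
SUB      → 50
PUSH 12  → 50 12
DIV      → 4
PUSH -23 → 4 -23
MUL      → -92
PUSH -8  → -92 -8
PUSH 11  → -92 -8 11

[-92, -8, 11]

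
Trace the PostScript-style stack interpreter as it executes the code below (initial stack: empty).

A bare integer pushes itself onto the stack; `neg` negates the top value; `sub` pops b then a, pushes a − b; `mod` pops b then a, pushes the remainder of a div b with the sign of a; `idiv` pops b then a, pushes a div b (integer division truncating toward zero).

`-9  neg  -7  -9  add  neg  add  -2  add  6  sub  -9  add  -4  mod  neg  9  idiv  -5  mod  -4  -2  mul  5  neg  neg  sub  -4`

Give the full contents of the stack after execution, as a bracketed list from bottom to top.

-9   → [-9]
neg  → [9]
-7   → [9, -7]
-9   → [9, -7, -9]
add  → [9, -16]
neg  → [9, 16]
add  → [25]
-2   → [25, -2]
add  → [23]
6    → [23, 6]
sub  → [17]
-9   → [17, -9]
add  → [8]
-4   → [8, -4]
mod  → [0]
neg  → [0]
9    → [0, 9]
idiv → [0]
-5   → [0, -5]
mod  → [0]
-4   → [0, -4]
-2   → [0, -4, -2]
mul  → [0, 8]
5    → [0, 8, 5]
neg  → [0, 8, -5]
neg  → [0, 8, 5]
sub  → [0, 3]
-4   → [0, 3, -4]

[0, 3, -4]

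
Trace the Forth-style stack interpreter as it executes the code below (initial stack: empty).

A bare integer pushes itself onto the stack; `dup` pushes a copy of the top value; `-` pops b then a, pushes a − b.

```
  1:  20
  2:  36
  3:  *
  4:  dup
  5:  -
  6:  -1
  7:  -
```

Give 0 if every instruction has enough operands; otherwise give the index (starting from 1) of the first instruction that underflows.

20   [20]
36   [20, 36]
*    [720]
dup  [720, 720]
-    [0]
-1   [0, -1]
-    [1]

0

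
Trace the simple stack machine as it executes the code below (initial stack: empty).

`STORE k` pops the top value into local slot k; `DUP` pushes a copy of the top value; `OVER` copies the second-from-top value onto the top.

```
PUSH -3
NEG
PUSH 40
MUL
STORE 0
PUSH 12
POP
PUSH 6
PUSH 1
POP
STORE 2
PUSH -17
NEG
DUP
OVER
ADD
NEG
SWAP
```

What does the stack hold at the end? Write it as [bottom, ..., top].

[-34, 17]

PUSH -3  : [-3]
NEG      : [3]
PUSH 40  : [3, 40]
MUL      : [120]
STORE 0  : []
PUSH 12  : [12]
POP      : []
PUSH 6   : [6]
PUSH 1   : [6, 1]
POP      : [6]
STORE 2  : []
PUSH -17 : [-17]
NEG      : [17]
DUP      : [17, 17]
OVER     : [17, 17, 17]
ADD      : [17, 34]
NEG      : [17, -34]
SWAP     : [-34, 17]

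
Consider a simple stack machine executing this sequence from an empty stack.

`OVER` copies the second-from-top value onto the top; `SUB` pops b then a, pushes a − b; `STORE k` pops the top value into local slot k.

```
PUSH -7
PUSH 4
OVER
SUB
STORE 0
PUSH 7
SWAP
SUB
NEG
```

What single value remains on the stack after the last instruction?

-14

PUSH -7 -> [-7]
PUSH 4  -> [-7, 4]
OVER    -> [-7, 4, -7]
SUB     -> [-7, 11]
STORE 0 -> [-7]
PUSH 7  -> [-7, 7]
SWAP    -> [7, -7]
SUB     -> [14]
NEG     -> [-14]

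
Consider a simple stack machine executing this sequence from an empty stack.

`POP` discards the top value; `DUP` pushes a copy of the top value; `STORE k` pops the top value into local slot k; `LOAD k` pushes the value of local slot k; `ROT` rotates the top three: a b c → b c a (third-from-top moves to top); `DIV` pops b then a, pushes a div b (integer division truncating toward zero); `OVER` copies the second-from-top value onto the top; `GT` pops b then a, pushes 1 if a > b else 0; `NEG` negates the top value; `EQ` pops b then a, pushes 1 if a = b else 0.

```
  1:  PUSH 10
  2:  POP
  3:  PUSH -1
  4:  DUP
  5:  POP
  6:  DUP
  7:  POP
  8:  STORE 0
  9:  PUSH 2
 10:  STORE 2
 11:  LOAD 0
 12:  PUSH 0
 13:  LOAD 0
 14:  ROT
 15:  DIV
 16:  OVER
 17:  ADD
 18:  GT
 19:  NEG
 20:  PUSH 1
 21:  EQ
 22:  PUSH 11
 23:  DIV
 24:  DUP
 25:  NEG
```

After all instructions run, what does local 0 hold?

-1

PUSH 10  10
POP      (empty)
PUSH -1  -1
DUP      -1 -1
POP      -1
DUP      -1 -1
POP      -1
STORE 0  (empty)
PUSH 2   2
STORE 2  (empty)
LOAD 0   -1
PUSH 0   -1 0
LOAD 0   -1 0 -1
ROT      0 -1 -1
DIV      0 1
OVER     0 1 0
ADD      0 1
GT       0
NEG      0
PUSH 1   0 1
EQ       0
PUSH 11  0 11
DIV      0
DUP      0 0
NEG      0 0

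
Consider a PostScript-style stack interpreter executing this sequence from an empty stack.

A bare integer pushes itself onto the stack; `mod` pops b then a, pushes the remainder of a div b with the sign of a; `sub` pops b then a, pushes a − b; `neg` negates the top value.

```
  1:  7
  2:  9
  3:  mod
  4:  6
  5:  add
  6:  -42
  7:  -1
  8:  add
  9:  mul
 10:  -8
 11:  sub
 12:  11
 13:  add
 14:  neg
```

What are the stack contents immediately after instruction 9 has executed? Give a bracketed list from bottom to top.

[-559]

7   : 7
9   : 7 9
mod : 7
6   : 7 6
add : 13
-42 : 13 -42
-1  : 13 -42 -1
add : 13 -43
mul : -559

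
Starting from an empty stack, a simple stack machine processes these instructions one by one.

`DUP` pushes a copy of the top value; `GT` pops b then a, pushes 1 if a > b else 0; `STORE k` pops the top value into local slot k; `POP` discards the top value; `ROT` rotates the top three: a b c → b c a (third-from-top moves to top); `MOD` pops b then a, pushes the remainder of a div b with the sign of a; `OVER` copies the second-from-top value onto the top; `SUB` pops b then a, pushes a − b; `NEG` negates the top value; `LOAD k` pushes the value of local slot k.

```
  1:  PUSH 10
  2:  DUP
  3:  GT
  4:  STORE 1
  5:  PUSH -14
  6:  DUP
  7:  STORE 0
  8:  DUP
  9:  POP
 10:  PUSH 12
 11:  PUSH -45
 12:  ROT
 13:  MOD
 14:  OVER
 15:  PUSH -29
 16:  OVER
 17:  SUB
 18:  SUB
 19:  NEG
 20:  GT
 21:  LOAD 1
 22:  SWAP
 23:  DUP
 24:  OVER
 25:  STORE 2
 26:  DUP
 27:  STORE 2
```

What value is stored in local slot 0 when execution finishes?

PUSH 10  → 10
DUP      → 10 10
GT       → 0
STORE 1  → (empty)
PUSH -14 → -14
DUP      → -14 -14
STORE 0  → -14
DUP      → -14 -14
POP      → -14
PUSH 12  → -14 12
PUSH -45 → -14 12 -45
ROT      → 12 -45 -14
MOD      → 12 -3
OVER     → 12 -3 12
PUSH -29 → 12 -3 12 -29
OVER     → 12 -3 12 -29 12
SUB      → 12 -3 12 -41
SUB      → 12 -3 53
NEG      → 12 -3 -53
GT       → 12 1
LOAD 1   → 12 1 0
SWAP     → 12 0 1
DUP      → 12 0 1 1
OVER     → 12 0 1 1 1
STORE 2  → 12 0 1 1
DUP      → 12 0 1 1 1
STORE 2  → 12 0 1 1

-14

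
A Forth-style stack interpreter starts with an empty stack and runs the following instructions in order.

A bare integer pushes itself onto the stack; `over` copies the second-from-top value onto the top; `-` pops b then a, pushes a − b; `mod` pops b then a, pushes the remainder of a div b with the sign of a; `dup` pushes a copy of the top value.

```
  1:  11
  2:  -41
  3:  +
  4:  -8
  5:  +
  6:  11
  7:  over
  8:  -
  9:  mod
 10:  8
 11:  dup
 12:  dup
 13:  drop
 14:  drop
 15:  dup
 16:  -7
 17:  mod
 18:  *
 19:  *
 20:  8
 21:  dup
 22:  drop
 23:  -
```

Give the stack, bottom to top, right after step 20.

11   : [11]
-41  : [11, -41]
+    : [-30]
-8   : [-30, -8]
+    : [-38]
11   : [-38, 11]
over : [-38, 11, -38]
-    : [-38, 49]
mod  : [-38]
8    : [-38, 8]
dup  : [-38, 8, 8]
dup  : [-38, 8, 8, 8]
drop : [-38, 8, 8]
drop : [-38, 8]
dup  : [-38, 8, 8]
-7   : [-38, 8, 8, -7]
mod  : [-38, 8, 1]
*    : [-38, 8]
*    : [-304]
8    : [-304, 8]

[-304, 8]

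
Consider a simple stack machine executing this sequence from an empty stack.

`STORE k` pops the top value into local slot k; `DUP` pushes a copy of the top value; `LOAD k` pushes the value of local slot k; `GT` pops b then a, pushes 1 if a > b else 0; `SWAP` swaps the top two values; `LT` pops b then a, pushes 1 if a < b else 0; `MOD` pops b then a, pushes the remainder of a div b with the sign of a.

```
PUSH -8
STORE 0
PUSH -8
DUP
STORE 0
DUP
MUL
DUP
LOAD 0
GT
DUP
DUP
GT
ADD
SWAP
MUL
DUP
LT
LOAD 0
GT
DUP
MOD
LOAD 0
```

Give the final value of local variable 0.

PUSH -8 : -8
STORE 0 : (empty)
PUSH -8 : -8
DUP     : -8 -8
STORE 0 : -8
DUP     : -8 -8
MUL     : 64
DUP     : 64 64
LOAD 0  : 64 64 -8
GT      : 64 1
DUP     : 64 1 1
DUP     : 64 1 1 1
GT      : 64 1 0
ADD     : 64 1
SWAP    : 1 64
MUL     : 64
DUP     : 64 64
LT      : 0
LOAD 0  : 0 -8
GT      : 1
DUP     : 1 1
MOD     : 0
LOAD 0  : 0 -8

-8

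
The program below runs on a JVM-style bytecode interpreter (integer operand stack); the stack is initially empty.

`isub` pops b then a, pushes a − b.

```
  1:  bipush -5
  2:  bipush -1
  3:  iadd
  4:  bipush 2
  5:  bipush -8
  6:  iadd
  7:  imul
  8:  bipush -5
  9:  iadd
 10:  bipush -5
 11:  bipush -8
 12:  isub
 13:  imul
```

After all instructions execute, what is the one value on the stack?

bipush -5 → [-5]
bipush -1 → [-5, -1]
iadd      → [-6]
bipush 2  → [-6, 2]
bipush -8 → [-6, 2, -8]
iadd      → [-6, -6]
imul      → [36]
bipush -5 → [36, -5]
iadd      → [31]
bipush -5 → [31, -5]
bipush -8 → [31, -5, -8]
isub      → [31, 3]
imul      → [93]

93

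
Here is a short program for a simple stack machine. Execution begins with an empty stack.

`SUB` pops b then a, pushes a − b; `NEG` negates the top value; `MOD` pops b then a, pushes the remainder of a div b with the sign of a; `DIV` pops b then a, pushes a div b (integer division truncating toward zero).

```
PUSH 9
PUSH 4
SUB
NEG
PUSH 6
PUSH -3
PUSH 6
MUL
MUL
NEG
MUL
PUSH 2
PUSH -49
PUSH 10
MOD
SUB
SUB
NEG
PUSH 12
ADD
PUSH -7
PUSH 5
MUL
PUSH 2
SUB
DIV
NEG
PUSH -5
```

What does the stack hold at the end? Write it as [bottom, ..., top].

[15, -5]

PUSH 9   -> 9
PUSH 4   -> 9 4
SUB      -> 5
NEG      -> -5
PUSH 6   -> -5 6
PUSH -3  -> -5 6 -3
PUSH 6   -> -5 6 -3 6
MUL      -> -5 6 -18
MUL      -> -5 -108
NEG      -> -5 108
MUL      -> -540
PUSH 2   -> -540 2
PUSH -49 -> -540 2 -49
PUSH 10  -> -540 2 -49 10
MOD      -> -540 2 -9
SUB      -> -540 11
SUB      -> -551
NEG      -> 551
PUSH 12  -> 551 12
ADD      -> 563
PUSH -7  -> 563 -7
PUSH 5   -> 563 -7 5
MUL      -> 563 -35
PUSH 2   -> 563 -35 2
SUB      -> 563 -37
DIV      -> -15
NEG      -> 15
PUSH -5  -> 15 -5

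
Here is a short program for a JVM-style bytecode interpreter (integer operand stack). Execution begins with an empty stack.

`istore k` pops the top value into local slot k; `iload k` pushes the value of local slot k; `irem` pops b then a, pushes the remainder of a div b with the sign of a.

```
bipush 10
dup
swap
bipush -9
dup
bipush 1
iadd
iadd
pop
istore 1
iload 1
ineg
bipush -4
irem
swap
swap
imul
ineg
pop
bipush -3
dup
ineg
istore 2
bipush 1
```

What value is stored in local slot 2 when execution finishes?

bipush 10  [10]
dup        [10, 10]
swap       [10, 10]
bipush -9  [10, 10, -9]
dup        [10, 10, -9, -9]
bipush 1   [10, 10, -9, -9, 1]
iadd       [10, 10, -9, -8]
iadd       [10, 10, -17]
pop        [10, 10]
istore 1   [10]
iload 1    [10, 10]
ineg       [10, -10]
bipush -4  [10, -10, -4]
irem       [10, -2]
swap       [-2, 10]
swap       [10, -2]
imul       [-20]
ineg       [20]
pop        []
bipush -3  [-3]
dup        [-3, -3]
ineg       [-3, 3]
istore 2   [-3]
bipush 1   [-3, 1]

3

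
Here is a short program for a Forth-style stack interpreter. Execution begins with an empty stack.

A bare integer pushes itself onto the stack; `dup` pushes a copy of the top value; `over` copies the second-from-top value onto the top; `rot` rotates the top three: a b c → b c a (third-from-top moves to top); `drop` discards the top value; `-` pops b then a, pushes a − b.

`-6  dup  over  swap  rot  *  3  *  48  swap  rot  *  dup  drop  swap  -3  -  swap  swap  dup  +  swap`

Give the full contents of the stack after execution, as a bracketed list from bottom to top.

-6   : -6
dup  : -6 -6
over : -6 -6 -6
swap : -6 -6 -6
rot  : -6 -6 -6
*    : -6 36
3    : -6 36 3
*    : -6 108
48   : -6 108 48
swap : -6 48 108
rot  : 48 108 -6
*    : 48 -648
dup  : 48 -648 -648
drop : 48 -648
swap : -648 48
-3   : -648 48 -3
-    : -648 51
swap : 51 -648
swap : -648 51
dup  : -648 51 51
+    : -648 102
swap : 102 -648

[102, -648]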